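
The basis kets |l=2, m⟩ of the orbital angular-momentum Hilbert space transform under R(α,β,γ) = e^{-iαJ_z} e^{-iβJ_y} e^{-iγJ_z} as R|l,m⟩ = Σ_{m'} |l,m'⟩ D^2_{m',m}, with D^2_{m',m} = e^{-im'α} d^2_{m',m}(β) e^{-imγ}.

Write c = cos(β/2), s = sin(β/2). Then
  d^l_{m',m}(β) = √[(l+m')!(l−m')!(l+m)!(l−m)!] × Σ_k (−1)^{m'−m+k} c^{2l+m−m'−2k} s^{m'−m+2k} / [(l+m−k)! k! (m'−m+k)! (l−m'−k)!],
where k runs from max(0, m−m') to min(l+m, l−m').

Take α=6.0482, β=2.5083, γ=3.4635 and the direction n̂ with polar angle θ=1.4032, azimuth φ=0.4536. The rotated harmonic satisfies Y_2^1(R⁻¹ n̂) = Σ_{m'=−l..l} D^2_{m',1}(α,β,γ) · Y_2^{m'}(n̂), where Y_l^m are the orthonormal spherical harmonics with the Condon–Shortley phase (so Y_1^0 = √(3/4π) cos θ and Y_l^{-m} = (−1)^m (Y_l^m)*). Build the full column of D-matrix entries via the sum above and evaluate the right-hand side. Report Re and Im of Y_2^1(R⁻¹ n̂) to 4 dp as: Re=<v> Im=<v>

Need the full column D^2_{m',1} for m'=−2..2 at α=6.0482, β=2.5083, γ=3.4635.
cos(β/2)=0.311381, sin(β/2)=0.950285
d^2_{-2,1}: single k=3 term ⇒ +0.534422;  D = -0.375437+0.380334i
d^2_{-1,1}: k∈[2..3] ⇒ +0.262672 -0.815484 = -0.552812;  D = +0.469283-0.292189i
d^2_{0,1}: k∈[1..2] ⇒ +0.070276 -0.654531 = -0.584254;  D = +0.554243-0.184844i
d^2_{1,1}: k∈[0..1] ⇒ +0.009401 -0.262672 = -0.253271;  D = +0.252315-0.021987i
d^2_{2,1}: single k=0 term ⇒ -0.057380;  D = +0.056752+0.008465i
Y_2^{m'}(θ=1.4032,φ=0.4536) and Σ D·Y over m':
  (-0.3754+0.3803i)·(+0.2313-0.2958i)  (+0.4693-0.2922i)·(+0.1142-0.0557i)  (+0.5542-0.1848i)·(-0.2891+0.0000i)  (+0.2523-0.0220i)·(-0.1142-0.0557i)  (+0.0568+0.0085i)·(+0.2313+0.2958i)
Y_2^1(R⁻¹ n̂) = -0.116626+0.200178i

Re=-0.1166 Im=0.2002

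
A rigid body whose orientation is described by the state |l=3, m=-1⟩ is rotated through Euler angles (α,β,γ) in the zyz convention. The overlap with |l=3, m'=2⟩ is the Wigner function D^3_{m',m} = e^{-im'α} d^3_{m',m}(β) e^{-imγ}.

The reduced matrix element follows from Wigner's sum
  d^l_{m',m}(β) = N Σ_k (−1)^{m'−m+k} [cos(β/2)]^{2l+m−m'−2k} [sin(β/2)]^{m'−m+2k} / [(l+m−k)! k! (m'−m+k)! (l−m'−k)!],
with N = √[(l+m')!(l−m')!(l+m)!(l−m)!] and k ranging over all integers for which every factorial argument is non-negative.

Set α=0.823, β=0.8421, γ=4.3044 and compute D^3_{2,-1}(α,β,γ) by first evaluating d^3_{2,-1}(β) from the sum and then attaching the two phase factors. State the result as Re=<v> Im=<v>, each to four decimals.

First d^3_{2,-1}(β=0.8421), then the phase factors e^{-i(2)α} and e^{-i(-1)γ}:
c=cos(0.8421/2)=0.912660, s=sin(0.8421/2)=0.408719; N=√[120·1·2·24]=75.894664
Admissible k: 0..1 (factorial args all ≥0)
  k=0: (−1)^3·75.8947/(12)·0.9127^3·0.4087^3 = -0.328270
  k=1: (−1)^4·75.8947/(24)·0.9127^1·0.4087^5 = +0.032918
d^3_{2,-1}(0.8421) = -0.328270 +0.032918 = -0.295353
Phases: e^{-i·(2)·0.823}=-0.075133-0.997174i, e^{-i·(-1)·4.3044}=-0.396764-0.917921i ⇒ D=+0.261539-0.137223i

Re=0.2615 Im=-0.1372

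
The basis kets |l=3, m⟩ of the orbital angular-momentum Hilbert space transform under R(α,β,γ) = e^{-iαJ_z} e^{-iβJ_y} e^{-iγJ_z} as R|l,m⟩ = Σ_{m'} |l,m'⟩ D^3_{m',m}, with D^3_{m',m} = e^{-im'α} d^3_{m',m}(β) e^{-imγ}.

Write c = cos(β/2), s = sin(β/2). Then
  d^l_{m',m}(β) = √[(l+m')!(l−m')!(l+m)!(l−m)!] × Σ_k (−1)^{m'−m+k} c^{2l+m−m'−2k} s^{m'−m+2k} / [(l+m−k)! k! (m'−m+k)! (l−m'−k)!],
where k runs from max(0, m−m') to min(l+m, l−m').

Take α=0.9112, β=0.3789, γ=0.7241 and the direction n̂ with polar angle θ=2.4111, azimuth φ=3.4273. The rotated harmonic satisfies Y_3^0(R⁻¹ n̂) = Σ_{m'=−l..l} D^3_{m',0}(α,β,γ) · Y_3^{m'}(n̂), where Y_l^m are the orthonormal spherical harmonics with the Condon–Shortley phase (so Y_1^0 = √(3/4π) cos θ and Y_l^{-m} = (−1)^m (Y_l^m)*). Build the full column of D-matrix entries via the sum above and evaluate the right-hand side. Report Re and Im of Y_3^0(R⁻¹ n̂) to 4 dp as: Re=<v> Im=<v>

Re=-0.3260 Im=0.0000

Need the full column D^3_{m',0} for m'=−3..3 at α=0.9112, β=0.3789, γ=0.7241.
cos(β/2)=0.982108, sin(β/2)=0.188319
d^3_{-3,0}: single k=3 term ⇒ +0.028293;  D = -0.025970+0.011226i
d^3_{-2,0}: k∈[2..3] ⇒ +0.180711 -0.006644 = +0.174067;  D = -0.043335+0.168586i
d^3_{-1,0}: k∈[1..3] ⇒ +0.596047 -0.065746 +0.000806 = +0.531106;  D = +0.325461+0.419701i
d^3_{0,0}: k∈[0..3] ⇒ +0.897337 -0.296939 +0.010918 -0.000045 = +0.611271;  D = +0.611271+0.000000i
d^3_{1,0}: k∈[0..2] ⇒ -0.596047 +0.065746 -0.000806 = -0.531106;  D = -0.325461+0.419701i
d^3_{2,0}: k∈[0..1] ⇒ +0.180711 -0.006644 = +0.174067;  D = -0.043335-0.168586i
d^3_{3,0}: single k=0 term ⇒ -0.028293;  D = +0.025970+0.011226i
Y_3^{m'}(θ=2.4111,φ=3.4273) and Σ D·Y over m':
  (-0.0260+0.0112i)·(-0.0811+0.0937i)  (-0.0433+0.1686i)·(-0.2851+0.1833i)  (+0.3255+0.4197i)·(-0.3670+0.1078i)  (+0.6113+0.0000i)·(+0.0628+0.0000i)  (-0.3255+0.4197i)·(+0.3670+0.1078i)  (-0.0433-0.1686i)·(-0.2851-0.1833i)  (+0.0260+0.0112i)·(+0.0811+0.0937i)
Y_3^0(R⁻¹ n̂) = -0.325984+0.000000i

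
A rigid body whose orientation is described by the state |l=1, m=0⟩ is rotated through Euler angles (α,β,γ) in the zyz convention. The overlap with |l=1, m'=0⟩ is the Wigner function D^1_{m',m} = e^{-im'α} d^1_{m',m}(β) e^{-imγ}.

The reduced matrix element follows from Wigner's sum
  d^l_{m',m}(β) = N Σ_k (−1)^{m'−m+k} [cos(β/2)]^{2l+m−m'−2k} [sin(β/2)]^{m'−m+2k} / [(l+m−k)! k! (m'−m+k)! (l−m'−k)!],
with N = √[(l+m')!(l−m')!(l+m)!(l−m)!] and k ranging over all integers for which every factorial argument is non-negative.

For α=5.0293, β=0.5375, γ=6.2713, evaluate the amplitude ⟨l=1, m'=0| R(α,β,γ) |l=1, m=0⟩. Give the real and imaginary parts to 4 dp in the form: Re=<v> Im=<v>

Split into d^1_{0,0}(β=0.5375) × two z-phases.
Half-angle: c=0.964104, s=0.265527. N=√(1·1·1·1)=1.000000
k: max(0,(0)−(0))=0 … min(1+(0),1−(0))=1
  k=0: (−1)^0·1.0000/(1)·0.9641^2·0.2655^0 = +0.929496
  k=1: (−1)^1·1.0000/(1)·0.9641^0·0.2655^2 = -0.070504
d^1_{0,0}(0.5375) = +0.929496 -0.070504 = +0.858991
Phases: e^{-i·(0)·5.0293}=+1.000000+0.000000i, e^{-i·(0)·6.2713}=+1.000000+0.000000i ⇒ D=+0.858991+0.000000i

Re=0.8590 Im=0.0000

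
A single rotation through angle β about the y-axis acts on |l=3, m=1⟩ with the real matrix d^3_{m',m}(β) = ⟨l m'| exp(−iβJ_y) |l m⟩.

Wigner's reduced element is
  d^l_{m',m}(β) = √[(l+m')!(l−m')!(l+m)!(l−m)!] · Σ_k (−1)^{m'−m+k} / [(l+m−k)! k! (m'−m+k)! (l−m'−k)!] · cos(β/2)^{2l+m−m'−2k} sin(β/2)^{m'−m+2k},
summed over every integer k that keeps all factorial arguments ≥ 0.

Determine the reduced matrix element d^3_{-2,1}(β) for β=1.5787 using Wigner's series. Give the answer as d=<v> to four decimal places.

d=0.3890

d^3_{-2,1}(β=1.5787) via Wigner's sum:
c=cos(1.5787/2)=0.704307, s=sin(1.5787/2)=0.709896; N=√[1·120·24·2]=75.894664
k∈{3,4} keeps every argument non-negative
  k=3: (−1)^0·75.8947/(12)·0.7043^3·0.7099^3 = +0.790495
  k=4: (−1)^1·75.8947/(24)·0.7043^1·0.7099^5 = -0.401545
d^3_{-2,1}(1.5787) = +0.790495 -0.401545 = +0.388950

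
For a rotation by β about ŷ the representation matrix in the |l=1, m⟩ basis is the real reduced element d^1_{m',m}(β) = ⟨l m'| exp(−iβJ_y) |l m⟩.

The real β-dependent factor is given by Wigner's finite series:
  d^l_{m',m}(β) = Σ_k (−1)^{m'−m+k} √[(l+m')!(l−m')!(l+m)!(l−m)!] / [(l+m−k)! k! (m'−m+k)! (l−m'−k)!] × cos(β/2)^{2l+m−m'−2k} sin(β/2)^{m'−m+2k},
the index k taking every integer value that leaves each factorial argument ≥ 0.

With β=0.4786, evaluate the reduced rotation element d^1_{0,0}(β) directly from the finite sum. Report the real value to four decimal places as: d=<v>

d^1_{0,0}(β=0.4786) via Wigner's sum:
Half-angle: c=0.971504, s=0.237023. N=√(1·1·1·1)=1.000000
k∈{0,1} keeps every argument non-negative
  k=0: (−1)^0·1.0000/(1)·0.9715^2·0.2370^0 = +0.943820
  k=1: (−1)^1·1.0000/(1)·0.9715^0·0.2370^2 = -0.056180
d^1_{0,0}(0.4786) = +0.943820 -0.056180 = +0.887641

d=0.8876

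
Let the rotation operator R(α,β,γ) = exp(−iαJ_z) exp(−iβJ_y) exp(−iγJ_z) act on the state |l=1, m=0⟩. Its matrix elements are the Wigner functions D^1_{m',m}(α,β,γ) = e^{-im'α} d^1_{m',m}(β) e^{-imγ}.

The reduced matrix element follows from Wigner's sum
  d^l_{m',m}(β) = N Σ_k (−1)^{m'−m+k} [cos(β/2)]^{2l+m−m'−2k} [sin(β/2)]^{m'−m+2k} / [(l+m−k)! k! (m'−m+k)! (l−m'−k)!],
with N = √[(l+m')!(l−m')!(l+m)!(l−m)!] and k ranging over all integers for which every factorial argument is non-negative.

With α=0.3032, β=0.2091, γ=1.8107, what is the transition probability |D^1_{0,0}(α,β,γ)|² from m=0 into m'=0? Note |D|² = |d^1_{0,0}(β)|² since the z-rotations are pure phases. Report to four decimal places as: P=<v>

P=0.9569

First d^1_{0,0}(β=0.2091), then the phase factors e^{-i(0)α} and e^{-i(0)γ}:
With c≡cos(β/2)=0.994540 and s≡sin(β/2)=0.104360, N=[1·1·1·1]^{1/2}=1.000000
k: max(0,(0)−(0))=0 … min(1+(0),1−(0))=1
  k=0: (−1)^0·1.0000/(1)·0.9945^2·0.1044^0 = +0.989109
  k=1: (−1)^1·1.0000/(1)·0.9945^0·0.1044^2 = -0.010891
d^1_{0,0}(0.2091) = +0.989109 -0.010891 = +0.978218
|D^1_{0,0}|² = |d^1_{0,0}(β)|² = (+0.978218)² = 0.956911 (the z-rotation phases have unit modulus)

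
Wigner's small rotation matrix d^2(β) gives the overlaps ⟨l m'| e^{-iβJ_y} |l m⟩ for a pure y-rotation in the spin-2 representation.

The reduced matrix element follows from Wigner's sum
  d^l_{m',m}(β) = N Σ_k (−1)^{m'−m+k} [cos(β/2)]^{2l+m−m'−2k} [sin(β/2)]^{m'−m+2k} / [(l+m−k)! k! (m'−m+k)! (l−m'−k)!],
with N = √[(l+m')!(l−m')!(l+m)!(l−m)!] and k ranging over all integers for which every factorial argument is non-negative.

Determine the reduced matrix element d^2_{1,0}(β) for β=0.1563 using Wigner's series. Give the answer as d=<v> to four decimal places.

d=-0.1883

d^2_{1,0}(β=0.1563) via Wigner's sum:
c=cos(0.1563/2)=0.996948, s=sin(0.1563/2)=0.078070; N=√[6·1·2·2]=4.898979
k: max(0,(0)−(1))=0 … min(2+(0),2−(1))=1
  k=0: (−1)^1·4.8990/(2)·0.9969^3·0.0781^1 = -0.189487
  k=1: (−1)^2·4.8990/(2)·0.9969^1·0.0781^3 = +0.001162
d^2_{1,0}(0.1563) = -0.189487 +0.001162 = -0.188325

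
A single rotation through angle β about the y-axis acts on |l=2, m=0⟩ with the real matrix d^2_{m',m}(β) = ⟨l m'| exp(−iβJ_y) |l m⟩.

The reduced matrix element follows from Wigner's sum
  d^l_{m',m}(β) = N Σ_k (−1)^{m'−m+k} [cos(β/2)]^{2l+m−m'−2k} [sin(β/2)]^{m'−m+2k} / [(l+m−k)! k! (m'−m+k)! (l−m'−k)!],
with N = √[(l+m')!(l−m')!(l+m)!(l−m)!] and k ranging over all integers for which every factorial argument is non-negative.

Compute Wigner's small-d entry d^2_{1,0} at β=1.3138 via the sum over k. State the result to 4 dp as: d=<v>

d^2_{1,0}(β=1.3138) via Wigner's sum:
c=cos(1.3138/2)=0.791889, s=sin(1.3138/2)=0.610665; N=√[6·1·2·2]=4.898979
k∈{0,1} keeps every argument non-negative
  k=0: (−1)^1·4.8990/(2)·0.7919^3·0.6107^1 = -0.742800
  k=1: (−1)^2·4.8990/(2)·0.7919^1·0.6107^3 = +0.441722
d^2_{1,0}(1.3138) = -0.742800 +0.441722 = -0.301078

d=-0.3011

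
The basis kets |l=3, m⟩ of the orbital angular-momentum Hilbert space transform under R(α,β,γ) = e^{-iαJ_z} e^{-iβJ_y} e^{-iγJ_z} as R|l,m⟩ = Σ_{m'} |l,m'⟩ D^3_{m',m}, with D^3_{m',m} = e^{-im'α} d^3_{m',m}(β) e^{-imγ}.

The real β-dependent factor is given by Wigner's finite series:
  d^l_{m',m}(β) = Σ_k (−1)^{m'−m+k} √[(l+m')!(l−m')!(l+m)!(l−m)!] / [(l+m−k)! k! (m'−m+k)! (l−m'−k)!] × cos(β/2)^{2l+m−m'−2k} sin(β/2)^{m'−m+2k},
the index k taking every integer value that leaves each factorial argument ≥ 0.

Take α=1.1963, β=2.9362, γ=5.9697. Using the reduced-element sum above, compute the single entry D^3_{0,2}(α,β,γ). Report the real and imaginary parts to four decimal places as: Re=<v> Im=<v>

First d^3_{0,2}(β=2.9362), then the phase factors e^{-i(0)α} and e^{-i(2)γ}:
Half-angle: c=0.102516, s=0.994731. N=√(6·6·120·1)=65.726707
The bounds max(0,m−m')=2 and min(l+m,l−m')=3 give 2 terms
  k=2: (−1)^0·65.7267/(12)·0.1025^4·0.9947^2 = +0.000599
  k=3: (−1)^1·65.7267/(12)·0.1025^2·0.9947^4 = -0.056359
d^3_{0,2}(2.9362) = +0.000599 -0.056359 = -0.055761
D = (+1.000000+0.000000i)·(-0.055761)·(+0.809809+0.586694i) = -0.045156-0.032715i

Re=-0.0452 Im=-0.0327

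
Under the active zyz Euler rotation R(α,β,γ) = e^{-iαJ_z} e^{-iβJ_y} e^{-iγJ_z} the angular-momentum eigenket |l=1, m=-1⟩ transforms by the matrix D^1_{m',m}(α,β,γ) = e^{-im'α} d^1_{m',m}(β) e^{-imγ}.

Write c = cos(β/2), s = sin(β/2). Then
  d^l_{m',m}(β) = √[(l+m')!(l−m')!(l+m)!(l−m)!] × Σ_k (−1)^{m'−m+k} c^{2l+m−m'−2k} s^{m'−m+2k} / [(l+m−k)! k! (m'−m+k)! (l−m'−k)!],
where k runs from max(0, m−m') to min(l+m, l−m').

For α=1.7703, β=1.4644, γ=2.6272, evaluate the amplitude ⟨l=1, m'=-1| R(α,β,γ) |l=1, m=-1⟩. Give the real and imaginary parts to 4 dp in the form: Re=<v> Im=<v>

D^1_{-1,-1}(1.7703,1.4644,2.6272) = e^{-i·-1·1.7703}·d^1_{-1,-1}(1.4644)·e^{-i·-1·2.6272}. Compute d first:
c=cos(1.4644/2)=0.743705, s=sin(1.4644/2)=0.668507; N=√[1·2·1·2]=2.000000
The bounds max(0,m−m')=0 and min(l+m,l−m')=0 give 1 term
  k=0: (−1)^0·2.0000/(2)·0.7437^2·0.6685^0 = +0.553098
d^1_{-1,-1}(1.4644) = +0.553098
D = (-0.198183+0.980165i)·(+0.553098)·(-0.870592+0.492006i) = -0.171300-0.525902i

Re=-0.1713 Im=-0.5259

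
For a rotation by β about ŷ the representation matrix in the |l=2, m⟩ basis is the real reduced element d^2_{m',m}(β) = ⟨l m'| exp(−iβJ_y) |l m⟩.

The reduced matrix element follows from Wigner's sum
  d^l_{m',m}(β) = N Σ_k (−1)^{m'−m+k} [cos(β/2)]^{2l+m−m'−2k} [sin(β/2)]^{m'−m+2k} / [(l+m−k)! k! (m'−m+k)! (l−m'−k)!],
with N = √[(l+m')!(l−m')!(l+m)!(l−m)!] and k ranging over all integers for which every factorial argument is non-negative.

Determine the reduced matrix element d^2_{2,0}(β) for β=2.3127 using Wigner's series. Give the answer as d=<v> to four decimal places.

d=0.3328

d^2_{2,0}(β=2.3127) via Wigner's sum:
c=cos(2.3127/2)=0.402683, s=sin(2.3127/2)=0.915339; N=√[24·1·2·2]=9.797959
Admissible k: 0..0 (factorial args all ≥0)
  k=0: (−1)^2·9.7980/(4)·0.4027^2·0.9153^2 = +0.332787
d^2_{2,0}(2.3127) = +0.332787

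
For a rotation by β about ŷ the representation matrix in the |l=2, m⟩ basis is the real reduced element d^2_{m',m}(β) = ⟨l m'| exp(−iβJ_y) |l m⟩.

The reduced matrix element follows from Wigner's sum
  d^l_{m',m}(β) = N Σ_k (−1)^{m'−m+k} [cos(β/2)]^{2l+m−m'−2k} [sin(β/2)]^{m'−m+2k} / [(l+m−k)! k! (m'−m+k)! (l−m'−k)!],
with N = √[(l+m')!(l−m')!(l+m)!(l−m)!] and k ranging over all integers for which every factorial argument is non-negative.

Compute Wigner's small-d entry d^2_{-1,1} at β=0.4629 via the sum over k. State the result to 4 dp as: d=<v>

d=0.1468

d^2_{-1,1}(β=0.4629) via Wigner's sum:
Half-angle: c=0.973335, s=0.229389. N=√(1·6·6·1)=6.000000
Admissible k: 2..3 (factorial args all ≥0)
  k=2: (−1)^0·6.0000/(2)·0.9733^2·0.2294^2 = +0.149552
  k=3: (−1)^1·6.0000/(6)·0.9733^0·0.2294^4 = -0.002769
d^2_{-1,1}(0.4629) = +0.149552 -0.002769 = +0.146783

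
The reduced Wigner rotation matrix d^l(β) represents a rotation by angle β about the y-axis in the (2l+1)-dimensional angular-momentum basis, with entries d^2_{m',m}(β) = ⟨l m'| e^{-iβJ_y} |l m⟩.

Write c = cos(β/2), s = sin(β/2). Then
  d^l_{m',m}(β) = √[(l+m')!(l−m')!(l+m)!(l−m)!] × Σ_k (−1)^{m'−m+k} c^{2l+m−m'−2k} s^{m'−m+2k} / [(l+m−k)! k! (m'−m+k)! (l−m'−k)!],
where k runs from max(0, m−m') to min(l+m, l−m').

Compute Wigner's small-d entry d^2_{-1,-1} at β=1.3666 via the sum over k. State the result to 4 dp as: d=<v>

d=-0.3575

d^2_{-1,-1}(β=1.3666) via Wigner's sum:
c=cos(1.3666/2)=0.775493, s=sin(1.3666/2)=0.631356; N=√[1·6·1·6]=6.000000
k: max(0,(-1)−(-1))=0 … min(2+(-1),2−(-1))=1
  k=0: (−1)^0·6.0000/(6)·0.7755^4·0.6314^0 = +0.361670
  k=1: (−1)^1·6.0000/(2)·0.7755^2·0.6314^2 = -0.719160
d^2_{-1,-1}(1.3666) = +0.361670 -0.719160 = -0.357490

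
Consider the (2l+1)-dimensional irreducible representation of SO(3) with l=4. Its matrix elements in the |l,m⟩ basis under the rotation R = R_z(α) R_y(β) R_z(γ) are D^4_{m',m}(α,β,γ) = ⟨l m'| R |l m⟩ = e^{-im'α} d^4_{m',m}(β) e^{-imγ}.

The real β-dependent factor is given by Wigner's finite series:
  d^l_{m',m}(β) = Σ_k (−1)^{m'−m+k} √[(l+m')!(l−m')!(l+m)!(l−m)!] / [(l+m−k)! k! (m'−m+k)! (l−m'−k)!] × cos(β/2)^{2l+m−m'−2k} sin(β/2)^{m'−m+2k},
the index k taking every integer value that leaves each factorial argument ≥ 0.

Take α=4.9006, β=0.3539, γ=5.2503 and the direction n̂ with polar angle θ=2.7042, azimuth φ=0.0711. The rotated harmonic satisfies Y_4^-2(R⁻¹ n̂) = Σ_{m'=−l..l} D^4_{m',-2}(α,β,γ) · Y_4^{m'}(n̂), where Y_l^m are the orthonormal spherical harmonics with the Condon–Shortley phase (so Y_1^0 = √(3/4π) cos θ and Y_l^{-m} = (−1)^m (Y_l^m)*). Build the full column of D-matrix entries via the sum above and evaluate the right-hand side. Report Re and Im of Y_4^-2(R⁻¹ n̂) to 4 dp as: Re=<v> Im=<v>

Re=-0.3150 Im=0.2390

Need the full column D^4_{m',-2} for m'=−4..4 at α=4.9006, β=0.3539, γ=5.2503.
cos(β/2)=0.984385, sin(β/2)=0.176028
d^4_{-4,-2}: single k=2 term ⇒ +0.149188;  D = +0.038046-0.144255i
d^4_{-3,-2}: k∈[1..2] ⇒ +0.589931 -0.056592 = +0.533339;  D = +0.532045+0.037122i
d^4_{-2,-2}: k∈[0..2] ⇒ +0.881699 -0.338326 +0.013523 = +0.556897;  D = +0.065867+0.552988i
d^4_{-1,-2}: k∈[0..2] ⇒ -0.668919 +0.106949 -0.002280 = -0.564250;  D = +0.537908-0.170389i
d^4_{0,-2}: k∈[0..2] ⇒ +0.267470 -0.022807 +0.000273 = +0.244936;  D = -0.116347-0.215539i
d^4_{1,-2}: k∈[0..2] ⇒ -0.071299 +0.003420 -0.000022 = -0.067901;  D = -0.052662+0.042864i
d^4_{2,-2}: k∈[0..2] ⇒ +0.013523 -0.000346 +0.000001 = +0.013178;  D = +0.010084+0.008484i
d^4_{3,-2}: k∈[0..1] ⇒ -0.001810 +0.000019 = -0.001790;  D = +0.000876-0.001561i
d^4_{4,-2}: single k=0 term ⇒ +0.000153;  D = -0.000145-0.000048i
Y_4^{m'}(θ=2.7042,φ=0.0711) and Σ D·Y over m':
  (+0.0380-0.1443i)·(+0.0137-0.0040i)  (+0.5320+0.0371i)·(-0.0842+0.0182i)  (+0.0659+0.5530i)·(+0.2819-0.0404i)  (+0.5379-0.1704i)·(-0.4969+0.0354i)  (-0.1163-0.2155i)·(+0.2063+0.0000i)  (-0.0527+0.0429i)·(+0.4969+0.0354i)  (+0.0101+0.0085i)·(+0.2819+0.0404i)  (+0.0009-0.0016i)·(+0.0842+0.0182i)  (-0.0001-0.0000i)·(+0.0137+0.0040i)
Y_4^-2(R⁻¹ n̂) = -0.314976+0.239012i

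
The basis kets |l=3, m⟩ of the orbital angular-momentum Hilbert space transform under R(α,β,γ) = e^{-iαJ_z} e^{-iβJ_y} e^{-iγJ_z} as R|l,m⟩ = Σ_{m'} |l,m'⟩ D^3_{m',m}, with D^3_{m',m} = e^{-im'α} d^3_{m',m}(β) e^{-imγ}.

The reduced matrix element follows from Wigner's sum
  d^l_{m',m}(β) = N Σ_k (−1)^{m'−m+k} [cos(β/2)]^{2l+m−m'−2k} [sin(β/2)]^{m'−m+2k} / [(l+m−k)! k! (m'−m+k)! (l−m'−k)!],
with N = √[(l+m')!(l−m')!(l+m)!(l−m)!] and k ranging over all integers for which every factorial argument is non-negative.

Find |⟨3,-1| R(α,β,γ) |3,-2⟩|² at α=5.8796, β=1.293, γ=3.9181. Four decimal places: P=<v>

P=0.0074

Split into d^3_{-1,-2}(β=1.293) × two z-phases.
c=cos(1.293/2)=0.798197, s=sin(1.293/2)=0.602396; N=√[2·24·1·120]=75.894664
The bounds max(0,m−m')=0 and min(l+m,l−m')=1 give 2 terms
  k=0: (−1)^1·75.8947/(24)·0.7982^5·0.6024^1 = -0.617210
  k=1: (−1)^2·75.8947/(12)·0.7982^3·0.6024^3 = +0.703084
d^3_{-1,-2}(1.293) = -0.617210 +0.703084 = +0.085874
|D^3_{-1,-2}|² = |d^3_{-1,-2}(β)|² = (+0.085874)² = 0.007374 (the z-rotation phases have unit modulus)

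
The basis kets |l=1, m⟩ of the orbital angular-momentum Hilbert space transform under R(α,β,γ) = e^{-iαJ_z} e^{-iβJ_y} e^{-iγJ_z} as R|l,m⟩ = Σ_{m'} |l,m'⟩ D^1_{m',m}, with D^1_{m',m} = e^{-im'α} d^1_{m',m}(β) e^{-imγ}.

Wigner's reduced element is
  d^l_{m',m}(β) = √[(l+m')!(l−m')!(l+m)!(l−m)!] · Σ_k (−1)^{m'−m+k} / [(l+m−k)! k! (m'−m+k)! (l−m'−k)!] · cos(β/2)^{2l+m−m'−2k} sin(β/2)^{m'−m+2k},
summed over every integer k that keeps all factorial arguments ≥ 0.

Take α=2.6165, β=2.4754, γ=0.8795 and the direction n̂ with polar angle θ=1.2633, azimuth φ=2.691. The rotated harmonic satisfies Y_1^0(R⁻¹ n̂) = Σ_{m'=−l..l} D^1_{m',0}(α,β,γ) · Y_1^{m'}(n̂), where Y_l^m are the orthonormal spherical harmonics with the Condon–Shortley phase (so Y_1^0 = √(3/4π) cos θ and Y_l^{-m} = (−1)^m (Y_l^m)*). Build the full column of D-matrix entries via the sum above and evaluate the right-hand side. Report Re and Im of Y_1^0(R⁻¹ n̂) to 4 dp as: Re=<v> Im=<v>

Need the full column D^1_{m',0} for m'=−1..1 at α=2.6165, β=2.4754, γ=0.8795.
cos(β/2)=0.326971, sin(β/2)=0.945034
d^1_{-1,0}: single k=1 term ⇒ +0.436990;  D = -0.378118+0.219060i
d^1_{0,0}: k∈[0..1] ⇒ +0.106910 -0.893090 = -0.786180;  D = -0.786180+0.000000i
d^1_{1,0}: single k=0 term ⇒ -0.436990;  D = +0.378118+0.219060i
Y_1^{m'}(θ=1.2633,φ=2.691) and Σ D·Y over m':
  (-0.3781+0.2191i)·(-0.2964-0.1434i)  (-0.7862+0.0000i)·(+0.1479+0.0000i)  (+0.3781+0.2191i)·(+0.2964-0.1434i)
Y_1^0(R⁻¹ n̂) = +0.170727+0.000000i

Re=0.1707 Im=0.0000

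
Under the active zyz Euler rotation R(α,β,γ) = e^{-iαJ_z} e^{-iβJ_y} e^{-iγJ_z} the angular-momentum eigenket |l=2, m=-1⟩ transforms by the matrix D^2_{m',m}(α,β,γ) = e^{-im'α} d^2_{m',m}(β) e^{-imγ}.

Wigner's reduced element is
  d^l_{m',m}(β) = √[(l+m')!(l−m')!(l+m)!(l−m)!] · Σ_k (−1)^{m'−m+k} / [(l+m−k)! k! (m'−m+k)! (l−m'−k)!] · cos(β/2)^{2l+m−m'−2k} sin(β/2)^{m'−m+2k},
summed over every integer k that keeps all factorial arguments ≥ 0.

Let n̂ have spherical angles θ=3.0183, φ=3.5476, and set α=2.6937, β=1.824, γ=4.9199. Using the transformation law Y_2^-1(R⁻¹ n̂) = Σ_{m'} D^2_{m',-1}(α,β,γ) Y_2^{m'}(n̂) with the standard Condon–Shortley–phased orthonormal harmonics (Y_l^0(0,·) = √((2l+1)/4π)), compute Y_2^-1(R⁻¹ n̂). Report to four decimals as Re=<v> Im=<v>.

Re=0.0260 Im=-0.2372

Need the full column D^2_{m',-1} for m'=−2..2 at α=2.6937, β=1.824, γ=4.9199.
cos(β/2)=0.612166, sin(β/2)=0.790730
d^2_{-2,-1}: single k=1 term ⇒ +0.362798;  D = -0.230451-0.280204i
d^2_{-1,-1}: k∈[0..1] ⇒ +0.140435 -0.702935 = -0.562500;  D = -0.133916-0.546326i
d^2_{0,-1}: k∈[0..1] ⇒ -0.444335 +0.741359 = +0.297024;  D = +0.061194-0.290652i
d^2_{1,-1}: k∈[0..1] ⇒ +0.702935 -0.390942 = +0.311993;  D = -0.190153+0.247349i
d^2_{2,-1}: single k=0 term ⇒ -0.605317;  D = -0.540365+0.272790i
Y_2^{m'}(θ=3.0183,φ=3.5476) and Σ D·Y over m':
  (-0.2305-0.2802i)·(+0.0040-0.0042i)  (-0.1339-0.5463i)·(+0.0866-0.0372i)  (+0.0612-0.2907i)·(+0.6165+0.0000i)  (-0.1902+0.2473i)·(-0.0866-0.0372i)  (-0.5404+0.2728i)·(+0.0040+0.0042i)
Y_2^-1(R⁻¹ n̂) = +0.026020-0.237205i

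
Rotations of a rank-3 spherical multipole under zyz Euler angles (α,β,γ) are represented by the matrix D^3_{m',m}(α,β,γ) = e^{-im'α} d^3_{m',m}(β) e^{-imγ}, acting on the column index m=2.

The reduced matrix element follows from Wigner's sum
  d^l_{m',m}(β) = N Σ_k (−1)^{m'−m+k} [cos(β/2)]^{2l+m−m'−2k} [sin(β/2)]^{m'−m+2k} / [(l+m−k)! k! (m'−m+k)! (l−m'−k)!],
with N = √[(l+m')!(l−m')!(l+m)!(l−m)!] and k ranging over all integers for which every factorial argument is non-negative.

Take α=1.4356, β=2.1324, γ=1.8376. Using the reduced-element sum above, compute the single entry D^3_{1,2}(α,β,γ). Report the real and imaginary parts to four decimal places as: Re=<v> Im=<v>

Re=-0.1576 Im=-0.3744

D^3_{1,2}(1.4356,2.1324,1.8376) = e^{-i·1·1.4356}·d^3_{1,2}(2.1324)·e^{-i·2·1.8376}. Compute d first:
c=cos(2.1324/2)=0.483454, s=sin(2.1324/2)=0.875370; N=√[24·2·120·1]=75.894664
k: max(0,(2)−(1))=1 … min(3+(2),3−(1))=2
  k=1: (−1)^0·75.8947/(24)·0.4835^5·0.8754^1 = +0.073108
  k=2: (−1)^1·75.8947/(12)·0.4835^3·0.8754^3 = -0.479369
d^3_{1,2}(2.1324) = +0.073108 -0.479369 = -0.406261
Attach z-rotation phases: D = e^{-i(1)(1.4356)}·(-0.406261)·e^{-i(2)(1.8376)} = -0.157611-0.374442i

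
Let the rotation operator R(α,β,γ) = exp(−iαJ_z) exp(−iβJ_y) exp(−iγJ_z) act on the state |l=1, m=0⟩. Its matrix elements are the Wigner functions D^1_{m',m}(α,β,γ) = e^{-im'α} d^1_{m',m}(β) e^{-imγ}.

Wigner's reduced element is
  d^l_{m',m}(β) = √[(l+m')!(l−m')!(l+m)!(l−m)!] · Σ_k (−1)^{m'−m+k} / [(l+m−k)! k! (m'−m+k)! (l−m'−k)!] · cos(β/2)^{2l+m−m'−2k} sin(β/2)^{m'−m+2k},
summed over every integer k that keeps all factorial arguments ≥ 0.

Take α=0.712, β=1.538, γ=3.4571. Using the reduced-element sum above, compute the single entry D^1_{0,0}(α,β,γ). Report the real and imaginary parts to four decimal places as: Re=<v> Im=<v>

Re=0.0328 Im=0.0000

D^1_{0,0}(0.712,1.538,3.4571) = e^{-i·0·0.712}·d^1_{0,0}(1.538)·e^{-i·0·3.4571}. Compute d first:
With c≡cos(β/2)=0.718606 and s≡sin(β/2)=0.695417, N=[1·1·1·1]^{1/2}=1.000000
k∈{0,1} keeps every argument non-negative
  k=0: (−1)^0·1.0000/(1)·0.7186^2·0.6954^0 = +0.516395
  k=1: (−1)^1·1.0000/(1)·0.7186^0·0.6954^2 = -0.483605
d^1_{0,0}(1.538) = +0.516395 -0.483605 = +0.032790
D = (+1.000000+0.000000i)·(+0.032790)·(+1.000000+0.000000i) = +0.032790+0.000000i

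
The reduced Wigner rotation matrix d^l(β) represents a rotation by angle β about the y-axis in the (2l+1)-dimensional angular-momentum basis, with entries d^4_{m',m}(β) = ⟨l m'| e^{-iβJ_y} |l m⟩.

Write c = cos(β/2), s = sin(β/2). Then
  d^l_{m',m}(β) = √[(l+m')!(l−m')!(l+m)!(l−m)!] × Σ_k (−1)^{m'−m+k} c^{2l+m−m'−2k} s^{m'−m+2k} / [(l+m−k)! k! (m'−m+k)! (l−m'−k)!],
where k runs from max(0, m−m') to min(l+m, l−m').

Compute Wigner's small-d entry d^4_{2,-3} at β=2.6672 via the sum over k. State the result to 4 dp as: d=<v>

d=0.5943

d^4_{2,-3}(β=2.6672) via Wigner's sum:
With c≡cos(β/2)=0.234978 and s≡sin(β/2)=0.972001, N=[720·2·1·5040]^{1/2}=2693.993318
k: max(0,(-3)−(2))=0 … min(4+(-3),4−(2))=1
  k=0: (−1)^5·2693.9933/(240)·0.2350^3·0.9720^5 = -0.126358
  k=1: (−1)^6·2693.9933/(720)·0.2350^1·0.9720^7 = +0.720705
d^4_{2,-3}(2.6672) = -0.126358 +0.720705 = +0.594348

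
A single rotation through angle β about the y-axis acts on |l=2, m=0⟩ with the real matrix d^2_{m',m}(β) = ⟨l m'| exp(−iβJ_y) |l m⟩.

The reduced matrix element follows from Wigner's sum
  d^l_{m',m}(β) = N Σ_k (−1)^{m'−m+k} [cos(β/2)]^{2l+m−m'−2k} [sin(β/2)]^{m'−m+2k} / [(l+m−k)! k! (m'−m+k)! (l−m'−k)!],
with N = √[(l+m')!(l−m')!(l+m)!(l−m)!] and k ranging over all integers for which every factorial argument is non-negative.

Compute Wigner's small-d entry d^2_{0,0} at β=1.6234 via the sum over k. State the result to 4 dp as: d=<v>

d=-0.4959

d^2_{0,0}(β=1.6234) via Wigner's sum:
Half-angle: c=0.688266, s=0.725458. N=√(2·2·2·2)=4.000000
Admissible k: 0..2 (factorial args all ≥0)
  k=0: (−1)^0·4.0000/(4)·0.6883^4·0.7255^0 = +0.224401
  k=1: (−1)^1·4.0000/(1)·0.6883^2·0.7255^2 = -0.997235
  k=2: (−1)^2·4.0000/(4)·0.6883^0·0.7255^4 = +0.276981
d^2_{0,0}(1.6234) = +0.224401 -0.997235 +0.276981 = -0.495853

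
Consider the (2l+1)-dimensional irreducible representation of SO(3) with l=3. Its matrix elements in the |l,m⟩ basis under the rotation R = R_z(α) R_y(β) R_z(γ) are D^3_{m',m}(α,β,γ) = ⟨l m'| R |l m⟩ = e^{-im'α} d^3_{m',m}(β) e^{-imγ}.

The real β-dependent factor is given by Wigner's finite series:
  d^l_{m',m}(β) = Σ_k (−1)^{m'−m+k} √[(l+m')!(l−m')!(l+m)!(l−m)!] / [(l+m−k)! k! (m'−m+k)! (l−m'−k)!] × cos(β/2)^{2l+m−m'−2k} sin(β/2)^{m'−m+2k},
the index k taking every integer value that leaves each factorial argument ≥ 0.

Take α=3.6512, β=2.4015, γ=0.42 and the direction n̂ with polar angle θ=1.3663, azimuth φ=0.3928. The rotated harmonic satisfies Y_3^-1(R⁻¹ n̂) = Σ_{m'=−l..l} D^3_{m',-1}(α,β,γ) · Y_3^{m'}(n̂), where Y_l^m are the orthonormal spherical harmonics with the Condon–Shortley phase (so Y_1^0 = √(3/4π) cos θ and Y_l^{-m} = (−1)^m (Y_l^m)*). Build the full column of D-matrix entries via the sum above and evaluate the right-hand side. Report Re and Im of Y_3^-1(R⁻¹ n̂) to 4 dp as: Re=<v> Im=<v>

Need the full column D^3_{m',-1} for m'=−3..3 at α=3.6512, β=2.4015, γ=0.42.
cos(β/2)=0.361659, sin(β/2)=0.932311
d^3_{-3,-1}: single k=2 term ⇒ +0.057592;  D = +0.021256-0.053526i
d^3_{-2,-1}: k∈[1..2] ⇒ +0.018241 -0.242442 = -0.224201;  D = -0.029416-0.222263i
d^3_{-1,-1}: k∈[0..2] ⇒ +0.002238 -0.118962 +0.592914 = +0.476190;  D = -0.284832-0.381611i
d^3_{0,-1}: k∈[0..2] ⇒ -0.019982 +0.398373 -0.882455 = -0.504064;  D = -0.460255-0.205537i
d^3_{1,-1}: k∈[0..2] ⇒ +0.089221 -0.790551 +0.656695 = -0.044635;  D = +0.044456-0.003994i
d^3_{2,-1}: k∈[0..1] ⇒ -0.242442 +0.805567 = +0.563125;  D = +0.465017-0.317599i
d^3_{3,-1}: single k=0 term ⇒ +0.382724;  D = -0.170586+0.342605i
Y_3^{m'}(θ=1.3663,φ=0.3928) and Σ D·Y over m':
  (+0.0213-0.0535i)·(+0.1498-0.3619i)  (-0.0294-0.2223i)·(+0.1407-0.1407i)  (-0.2848-0.3816i)·(-0.2321+0.0962i)  (-0.4603-0.2055i)·(-0.2117+0.0000i)  (+0.0445-0.0040i)·(+0.2321+0.0962i)  (+0.4650-0.3176i)·(+0.1407+0.1407i)  (-0.1706+0.3426i)·(-0.1498-0.3619i)
Y_3^-1(R⁻¹ n̂) = +0.418988+0.096385i

Re=0.4190 Im=0.0964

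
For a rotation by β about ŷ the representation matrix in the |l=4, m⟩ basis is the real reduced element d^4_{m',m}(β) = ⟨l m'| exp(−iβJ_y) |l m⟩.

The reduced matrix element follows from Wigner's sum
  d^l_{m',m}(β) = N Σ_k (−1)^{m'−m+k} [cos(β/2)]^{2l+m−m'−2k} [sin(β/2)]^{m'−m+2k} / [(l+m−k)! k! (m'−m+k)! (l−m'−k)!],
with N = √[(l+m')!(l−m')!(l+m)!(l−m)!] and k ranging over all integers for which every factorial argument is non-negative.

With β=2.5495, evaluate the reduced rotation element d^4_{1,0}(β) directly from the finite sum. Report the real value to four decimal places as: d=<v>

d=0.4711

d^4_{1,0}(β=2.5495) via Wigner's sum:
With c≡cos(β/2)=0.291741 and s≡sin(β/2)=0.956497, N=[120·6·24·24]^{1/2}=643.987578
k: max(0,(0)−(1))=0 … min(4+(0),4−(1))=3
  k=0: (−1)^1·643.9876/(144)·0.2917^7·0.9565^1 = -0.000769
  k=1: (−1)^2·643.9876/(24)·0.2917^5·0.9565^3 = +0.049625
  k=2: (−1)^3·643.9876/(24)·0.2917^3·0.9565^5 = -0.533429
  k=3: (−1)^4·643.9876/(144)·0.2917^1·0.9565^7 = +0.955650
d^4_{1,0}(2.5495) = -0.000769 +0.049625 -0.533429 +0.955650 = +0.471076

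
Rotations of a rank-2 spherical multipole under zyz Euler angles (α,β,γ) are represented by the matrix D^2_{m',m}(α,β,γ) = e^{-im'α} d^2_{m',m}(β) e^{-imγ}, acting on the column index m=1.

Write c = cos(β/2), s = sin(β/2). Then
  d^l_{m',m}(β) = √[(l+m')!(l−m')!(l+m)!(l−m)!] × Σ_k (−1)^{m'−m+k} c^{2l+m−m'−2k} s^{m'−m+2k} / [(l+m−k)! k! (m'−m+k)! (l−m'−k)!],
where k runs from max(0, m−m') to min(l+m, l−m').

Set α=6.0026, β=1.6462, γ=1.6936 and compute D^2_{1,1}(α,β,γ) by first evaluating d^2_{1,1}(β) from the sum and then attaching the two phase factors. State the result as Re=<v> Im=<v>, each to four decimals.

Re=-0.0836 Im=0.5254

D^2_{1,1}(6.0026,1.6462,1.6936) = e^{-i·1·6.0026}·d^2_{1,1}(1.6462)·e^{-i·1·1.6936}. Compute d first:
With c≡cos(β/2)=0.679951 and s≡sin(β/2)=0.733257, N=[6·1·6·1]^{1/2}=6.000000
Admissible k: 0..1 (factorial args all ≥0)
  k=0: (−1)^0·6.0000/(6)·0.6800^4·0.7333^0 = +0.213753
  k=1: (−1)^1·6.0000/(2)·0.6800^2·0.7333^2 = -0.745744
d^2_{1,1}(1.6462) = +0.213753 -0.745744 = -0.531991
Phases: e^{-i·(1)·6.0026}=+0.960894+0.276918i, e^{-i·(1)·1.6936}=-0.122495-0.992469i ⇒ D=-0.083591+0.525383i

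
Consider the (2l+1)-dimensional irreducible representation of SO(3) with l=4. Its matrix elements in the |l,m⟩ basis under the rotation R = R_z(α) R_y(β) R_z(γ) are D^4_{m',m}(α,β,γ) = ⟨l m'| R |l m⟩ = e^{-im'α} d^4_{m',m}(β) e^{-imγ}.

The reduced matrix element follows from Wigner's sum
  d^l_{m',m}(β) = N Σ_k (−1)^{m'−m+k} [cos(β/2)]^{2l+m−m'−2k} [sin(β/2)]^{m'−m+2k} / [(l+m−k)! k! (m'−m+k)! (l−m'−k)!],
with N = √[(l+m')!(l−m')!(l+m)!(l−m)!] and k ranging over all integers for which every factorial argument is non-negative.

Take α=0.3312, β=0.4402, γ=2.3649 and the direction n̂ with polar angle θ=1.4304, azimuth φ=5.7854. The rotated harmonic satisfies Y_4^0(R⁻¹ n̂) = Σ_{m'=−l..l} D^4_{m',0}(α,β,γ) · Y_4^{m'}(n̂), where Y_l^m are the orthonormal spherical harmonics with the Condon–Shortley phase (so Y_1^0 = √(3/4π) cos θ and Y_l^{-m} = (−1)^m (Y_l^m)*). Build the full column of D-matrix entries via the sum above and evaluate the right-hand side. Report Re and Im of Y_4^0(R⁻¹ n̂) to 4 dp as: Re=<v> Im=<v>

Re=-0.1141 Im=0.0000

Need the full column D^4_{m',0} for m'=−4..4 at α=0.3312, β=0.4402, γ=2.3649.
cos(β/2)=0.975876, sin(β/2)=0.218327
d^4_{-4,0}: single k=4 term ⇒ +0.017241;  D = +0.004199+0.016722i
d^4_{-3,0}: k∈[3..4] ⇒ +0.108983 -0.005455 = +0.103528;  D = +0.056493+0.086756i
d^4_{-2,0}: k∈[2..4] ⇒ +0.390574 -0.052131 +0.000978 = +0.339422;  D = +0.267640+0.208748i
d^4_{-1,0}: k∈[1..4] ⇒ +0.822970 -0.247151 +0.012371 -0.000103 = +0.588087;  D = +0.556126+0.191233i
d^4_{0,0}: k∈[0..4] ⇒ +0.822538 -0.658723 +0.074184 -0.001650 +0.000005 = +0.236354;  D = +0.236354+0.000000i
d^4_{1,0}: k∈[0..3] ⇒ -0.822970 +0.247151 -0.012371 +0.000103 = -0.588087;  D = -0.556126+0.191233i
d^4_{2,0}: k∈[0..2] ⇒ +0.390574 -0.052131 +0.000978 = +0.339422;  D = +0.267640-0.208748i
d^4_{3,0}: k∈[0..1] ⇒ -0.108983 +0.005455 = -0.103528;  D = -0.056493+0.086756i
d^4_{4,0}: single k=0 term ⇒ +0.017241;  D = +0.004199-0.016722i
Y_4^{m'}(θ=1.4304,φ=5.7854) and Σ D·Y over m':
  (+0.0042+0.0167i)·(-0.1736+0.3883i)  (+0.0565+0.0868i)·(+0.0132+0.1695i)  (+0.2676+0.2087i)·(-0.1540-0.2375i)  (+0.5561+0.1912i)·(-0.1649-0.0896i)  (+0.2364+0.0000i)·(+0.2566+0.0000i)  (-0.5561+0.1912i)·(+0.1649-0.0896i)  (+0.2676-0.2087i)·(-0.1540+0.2375i)  (-0.0565+0.0868i)·(-0.0132+0.1695i)  (+0.0042-0.0167i)·(-0.1736-0.3883i)
Y_4^0(R⁻¹ n̂) = -0.114119-0.000000i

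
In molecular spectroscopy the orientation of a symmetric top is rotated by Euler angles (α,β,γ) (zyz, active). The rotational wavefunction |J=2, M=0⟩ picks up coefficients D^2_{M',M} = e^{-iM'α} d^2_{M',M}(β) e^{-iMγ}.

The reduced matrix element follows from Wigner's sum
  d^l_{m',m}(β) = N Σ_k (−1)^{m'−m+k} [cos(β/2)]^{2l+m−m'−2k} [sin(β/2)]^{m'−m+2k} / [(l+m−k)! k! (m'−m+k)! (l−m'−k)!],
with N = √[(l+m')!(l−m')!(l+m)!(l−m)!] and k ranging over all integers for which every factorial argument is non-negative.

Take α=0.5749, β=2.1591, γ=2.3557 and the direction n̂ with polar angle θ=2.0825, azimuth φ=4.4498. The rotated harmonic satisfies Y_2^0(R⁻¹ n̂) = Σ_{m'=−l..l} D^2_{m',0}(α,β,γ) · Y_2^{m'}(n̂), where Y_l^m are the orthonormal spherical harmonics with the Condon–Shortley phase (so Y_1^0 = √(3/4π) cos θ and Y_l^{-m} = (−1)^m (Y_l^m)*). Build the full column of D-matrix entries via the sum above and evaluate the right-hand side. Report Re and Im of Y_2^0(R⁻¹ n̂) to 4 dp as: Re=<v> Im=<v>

Re=-0.2479 Im=0.0000

Need the full column D^2_{m',0} for m'=−2..2 at α=0.5749, β=2.1591, γ=2.3557.
cos(β/2)=0.471725, sin(β/2)=0.881746
d^2_{-2,0}: single k=2 term ⇒ +0.423780;  D = +0.173186+0.386776i
d^2_{-1,0}: k∈[1..2] ⇒ +0.226718 -0.792127 = -0.565409;  D = -0.474517-0.307441i
d^2_{0,0}: k∈[0..2] ⇒ +0.049517 -0.692030 +0.604468 = -0.038045;  D = -0.038045+0.000000i
d^2_{1,0}: k∈[0..1] ⇒ -0.226718 +0.792127 = +0.565409;  D = +0.474517-0.307441i
d^2_{2,0}: single k=0 term ⇒ +0.423780;  D = +0.173186-0.386776i
Y_2^{m'}(θ=2.0825,φ=4.4498) and Σ D·Y over m':
  (+0.1732+0.3868i)·(-0.2541-0.1472i)  (-0.4745-0.3074i)·(+0.0856-0.3185i)  (-0.0380+0.0000i)·(-0.0885+0.0000i)  (+0.4745-0.3074i)·(-0.0856-0.3185i)  (+0.1732-0.3868i)·(-0.2541+0.1472i)
Y_2^0(R⁻¹ n̂) = -0.247862+0.000000i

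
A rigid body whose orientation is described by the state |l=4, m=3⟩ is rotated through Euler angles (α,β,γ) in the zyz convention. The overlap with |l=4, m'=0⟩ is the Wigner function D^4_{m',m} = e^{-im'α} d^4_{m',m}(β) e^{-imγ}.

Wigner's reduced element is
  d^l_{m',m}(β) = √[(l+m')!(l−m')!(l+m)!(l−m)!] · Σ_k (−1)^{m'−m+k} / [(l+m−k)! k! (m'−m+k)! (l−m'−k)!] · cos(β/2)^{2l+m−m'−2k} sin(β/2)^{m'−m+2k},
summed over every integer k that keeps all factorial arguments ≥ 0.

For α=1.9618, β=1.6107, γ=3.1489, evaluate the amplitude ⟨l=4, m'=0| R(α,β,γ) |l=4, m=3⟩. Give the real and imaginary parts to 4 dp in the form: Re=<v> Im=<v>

Re=0.0588 Im=-0.0013

Split into d^4_{0,3}(β=1.6107) × two z-phases.
With c≡cos(β/2)=0.692859 and s≡sin(β/2)=0.721073, N=[24·24·5040·1]^{1/2}=1703.830978
Admissible k: 3..4 (factorial args all ≥0)
  k=3: (−1)^0·1703.8310/(144)·0.6929^5·0.7211^3 = +0.708314
  k=4: (−1)^1·1703.8310/(144)·0.6929^3·0.7211^5 = -0.767176
d^4_{0,3}(1.6107) = +0.708314 -0.767176 = -0.058862
Attach z-rotation phases: D = e^{-i(0)(1.9618)}·(-0.058862)·e^{-i(3)(3.1489)} = +0.058848-0.001290i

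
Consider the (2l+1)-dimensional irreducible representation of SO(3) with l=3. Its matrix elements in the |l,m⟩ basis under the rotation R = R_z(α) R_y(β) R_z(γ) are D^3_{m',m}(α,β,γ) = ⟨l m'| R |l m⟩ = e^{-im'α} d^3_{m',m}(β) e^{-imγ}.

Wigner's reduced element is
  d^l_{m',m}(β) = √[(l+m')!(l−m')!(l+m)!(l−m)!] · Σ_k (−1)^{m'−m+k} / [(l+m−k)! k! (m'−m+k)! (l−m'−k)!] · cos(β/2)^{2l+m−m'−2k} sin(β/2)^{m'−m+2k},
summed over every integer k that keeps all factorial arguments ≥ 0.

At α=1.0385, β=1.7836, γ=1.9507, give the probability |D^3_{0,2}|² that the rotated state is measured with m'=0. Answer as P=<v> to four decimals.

First d^3_{0,2}(β=1.7836), then the phase factors e^{-i(0)α} and e^{-i(2)γ}:
Half-angle: c=0.628012, s=0.778203. N=√(6·6·120·1)=65.726707
The bounds max(0,m−m')=2 and min(l+m,l−m')=3 give 2 terms
  k=2: (−1)^0·65.7267/(12)·0.6280^4·0.7782^2 = +0.515964
  k=3: (−1)^1·65.7267/(12)·0.6280^2·0.7782^4 = -0.792263
d^3_{0,2}(1.7836) = +0.515964 -0.792263 = -0.276299
|D^3_{0,2}|² = |d^3_{0,2}(β)|² = (-0.276299)² = 0.076341 (the z-rotation phases have unit modulus)

P=0.0763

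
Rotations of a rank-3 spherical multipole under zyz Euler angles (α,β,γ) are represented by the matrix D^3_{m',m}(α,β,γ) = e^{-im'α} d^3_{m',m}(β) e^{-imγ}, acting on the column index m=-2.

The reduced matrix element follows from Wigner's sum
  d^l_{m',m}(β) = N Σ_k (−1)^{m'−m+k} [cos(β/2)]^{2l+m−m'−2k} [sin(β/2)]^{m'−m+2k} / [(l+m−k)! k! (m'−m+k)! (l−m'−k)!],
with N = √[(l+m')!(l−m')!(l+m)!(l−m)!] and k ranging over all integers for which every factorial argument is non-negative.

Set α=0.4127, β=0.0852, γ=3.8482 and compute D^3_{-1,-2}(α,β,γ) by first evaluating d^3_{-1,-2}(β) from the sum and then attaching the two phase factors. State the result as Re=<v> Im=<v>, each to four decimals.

Re=0.0337 Im=-0.1293

First d^3_{-1,-2}(β=0.0852), then the phase factors e^{-i(-1)α} and e^{-i(-2)γ}:
Half-angle: c=0.999093, s=0.042587. N=√(2·24·1·120)=75.894664
k: max(0,(-2)−(-1))=0 … min(3+(-2),3−(-1))=1
  k=0: (−1)^1·75.8947/(24)·0.9991^5·0.0426^1 = -0.134062
  k=1: (−1)^2·75.8947/(12)·0.9991^3·0.0426^3 = +0.000487
d^3_{-1,-2}(0.0852) = -0.134062 +0.000487 = -0.133575
Attach z-rotation phases: D = e^{-i(-1)(0.4127)}·(-0.133575)·e^{-i(-2)(3.8482)} = +0.033709-0.129252i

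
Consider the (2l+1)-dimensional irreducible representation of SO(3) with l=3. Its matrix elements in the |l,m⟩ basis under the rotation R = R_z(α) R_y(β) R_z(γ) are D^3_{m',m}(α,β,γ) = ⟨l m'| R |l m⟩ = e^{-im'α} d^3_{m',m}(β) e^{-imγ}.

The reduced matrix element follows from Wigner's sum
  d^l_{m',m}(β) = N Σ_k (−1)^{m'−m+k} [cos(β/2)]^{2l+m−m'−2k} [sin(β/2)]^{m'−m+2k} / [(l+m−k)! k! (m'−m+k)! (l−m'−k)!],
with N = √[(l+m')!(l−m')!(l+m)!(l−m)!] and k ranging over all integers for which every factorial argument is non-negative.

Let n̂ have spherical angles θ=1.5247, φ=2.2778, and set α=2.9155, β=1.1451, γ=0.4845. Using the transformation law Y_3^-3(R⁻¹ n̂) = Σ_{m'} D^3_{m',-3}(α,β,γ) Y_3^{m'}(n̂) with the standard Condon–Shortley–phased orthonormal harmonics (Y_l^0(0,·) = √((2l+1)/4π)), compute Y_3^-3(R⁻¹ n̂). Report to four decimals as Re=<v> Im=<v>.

Re=0.0114 Im=-0.1202

Need the full column D^3_{m',-3} for m'=−3..3 at α=2.9155, β=1.1451, γ=0.4845.
cos(β/2)=0.840522, sin(β/2)=0.541777
d^3_{-3,-3}: single k=0 term ⇒ +0.352610;  D = -0.251857-0.246783i
d^3_{-2,-3}: single k=0 term ⇒ -0.556727;  D = -0.300185-0.468865i
d^3_{-1,-3}: single k=0 term ⇒ +0.567393;  D = -0.191030-0.534268i
d^3_{0,-3}: single k=0 term ⇒ -0.422303;  D = -0.049421-0.419402i
d^3_{1,-3}: single k=0 term ⇒ +0.235736;  D = +0.025597-0.234343i
d^3_{2,-3}: single k=0 term ⇒ -0.096101;  D = +0.031585-0.090762i
d^3_{3,-3}: single k=0 term ⇒ +0.025289;  D = +0.013454-0.021413i
Y_3^{m'}(θ=1.5247,φ=2.2778) and Σ D·Y over m':
  (-0.2519-0.2468i)·(+0.3545-0.2175i)  (-0.3002-0.4689i)·(-0.0073+0.0464i)  (-0.1910-0.5343i)·(+0.2075+0.2429i)  (-0.0494-0.4194i)·(-0.0514+0.0000i)  (+0.0256-0.2343i)·(-0.2075+0.2429i)  (+0.0316-0.0908i)·(-0.0073-0.0464i)  (+0.0135-0.0214i)·(-0.3545-0.2175i)
Y_3^-3(R⁻¹ n̂) = +0.011396-0.120190i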